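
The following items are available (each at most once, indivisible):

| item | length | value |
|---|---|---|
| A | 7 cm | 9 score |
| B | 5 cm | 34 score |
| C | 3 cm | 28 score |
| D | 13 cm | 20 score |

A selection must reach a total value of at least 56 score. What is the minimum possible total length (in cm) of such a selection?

Subsets with value ≥ 56, sorted by total length:
- B+C: length 8, value 62
- A+B+C: length 15, value 71
Minimum length: 8 cm.

8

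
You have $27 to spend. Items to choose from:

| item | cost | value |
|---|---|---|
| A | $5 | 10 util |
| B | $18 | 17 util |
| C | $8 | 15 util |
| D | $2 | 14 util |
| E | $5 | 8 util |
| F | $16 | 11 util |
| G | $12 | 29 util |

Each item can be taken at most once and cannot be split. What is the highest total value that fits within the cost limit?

Check high-value combinations within $27:
- A+C+D+G: cost 5+8+2+12=27, value 10+15+14+29=68
- C+D+E+G: cost 8+2+5+12=27, value 15+14+8+29=66
- A+D+E+G: cost 5+2+5+12=24, value 10+14+8+29=61
- C+D+G: cost 8+2+12=22, value 15+14+29=58
- A+C+G: cost 5+8+12=25, value 10+15+29=54
Best: 68 util.

68 util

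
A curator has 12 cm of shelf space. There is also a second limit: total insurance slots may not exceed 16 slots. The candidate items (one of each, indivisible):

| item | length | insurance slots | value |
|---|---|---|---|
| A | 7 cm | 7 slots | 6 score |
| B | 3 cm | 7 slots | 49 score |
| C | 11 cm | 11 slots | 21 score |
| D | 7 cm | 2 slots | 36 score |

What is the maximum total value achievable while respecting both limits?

85 score

Feasible sets respecting both limits:
- B+D: length 10, insurance slots 9, value 85
- A+B: length 10, insurance slots 14, value 55
- B: length 3, insurance slots 7, value 49
Best: 85 score.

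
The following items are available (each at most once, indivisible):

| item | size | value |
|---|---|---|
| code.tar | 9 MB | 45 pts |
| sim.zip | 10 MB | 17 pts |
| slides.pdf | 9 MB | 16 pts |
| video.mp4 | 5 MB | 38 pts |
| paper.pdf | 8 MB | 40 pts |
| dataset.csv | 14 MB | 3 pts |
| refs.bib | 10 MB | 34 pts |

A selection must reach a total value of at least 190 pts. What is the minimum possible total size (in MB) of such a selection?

Subsets with value ≥ 190, sorted by total size:
- code.tar+sim.zip+slides.pdf+video.mp4+paper.pdf+refs.bib: size 51, value 190
- code.tar+sim.zip+slides.pdf+video.mp4+paper.pdf+dataset.csv+refs.bib: size 65, value 193
Minimum size: 51 MB.

51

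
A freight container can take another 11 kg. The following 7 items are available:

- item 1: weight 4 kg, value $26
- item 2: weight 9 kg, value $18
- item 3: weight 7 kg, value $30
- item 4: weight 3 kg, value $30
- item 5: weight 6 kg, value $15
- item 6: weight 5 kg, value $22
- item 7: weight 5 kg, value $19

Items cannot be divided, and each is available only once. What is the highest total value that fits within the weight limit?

$60

This is a 0/1 knapsack; check combinations near the capacity.
- item 3+item 4: weight 7+3=10, value 30+30=60
- item 1+item 4: weight 4+3=7, value 26+30=56
- item 1+item 3: weight 4+7=11, value 26+30=56
- item 4+item 6: weight 3+5=8, value 30+22=52
- item 4+item 7: weight 3+5=8, value 30+19=49
Best: $60.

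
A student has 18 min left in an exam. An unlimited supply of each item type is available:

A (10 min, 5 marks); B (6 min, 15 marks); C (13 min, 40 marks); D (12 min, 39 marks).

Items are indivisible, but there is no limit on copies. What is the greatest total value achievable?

54 marks

Best value-per-unit is D at 39/12; filling with it alone gives 1×39 = 39.
Optimal mix: 1×B + 1×D → time 18, value 54.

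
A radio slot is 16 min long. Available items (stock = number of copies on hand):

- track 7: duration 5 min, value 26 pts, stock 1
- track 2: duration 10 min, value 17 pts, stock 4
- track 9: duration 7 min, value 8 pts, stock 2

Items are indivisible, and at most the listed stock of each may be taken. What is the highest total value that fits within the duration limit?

Top feasible selections:
- 1×track 7 + 1×track 2: duration 15, value 43
- 1×track 7 + 1×track 9: duration 12, value 34
- 1×track 7: duration 5, value 26
Best: 43 pts.

43 pts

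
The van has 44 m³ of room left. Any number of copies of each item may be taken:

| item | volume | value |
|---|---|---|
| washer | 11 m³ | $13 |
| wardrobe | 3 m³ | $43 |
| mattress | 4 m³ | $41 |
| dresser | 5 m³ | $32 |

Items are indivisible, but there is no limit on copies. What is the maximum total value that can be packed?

$602

Best value-per-unit is wardrobe at 43/3, and filling with it alone uses volume 14×3=42. No mix of the others beats 14×43 = 602.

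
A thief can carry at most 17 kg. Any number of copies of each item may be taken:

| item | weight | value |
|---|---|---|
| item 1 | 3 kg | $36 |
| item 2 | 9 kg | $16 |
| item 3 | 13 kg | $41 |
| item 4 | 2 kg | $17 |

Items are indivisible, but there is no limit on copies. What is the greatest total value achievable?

$197

Best value-per-unit is item 1 at 36/3; filling with it alone gives 5×36 = 180.
Optimal mix: 5×item 1 + 1×item 4 → weight 17, value 197.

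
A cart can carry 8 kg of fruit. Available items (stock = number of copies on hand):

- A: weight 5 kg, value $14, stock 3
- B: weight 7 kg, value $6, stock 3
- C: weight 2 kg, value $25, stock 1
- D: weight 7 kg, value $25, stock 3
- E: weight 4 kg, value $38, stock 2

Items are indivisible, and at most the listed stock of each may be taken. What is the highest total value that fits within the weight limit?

Best selections within weight 8 and stock limits:
- 2×E: weight 8, value 76
- 1×C + 1×E: weight 6, value 63
Best: $76.

$76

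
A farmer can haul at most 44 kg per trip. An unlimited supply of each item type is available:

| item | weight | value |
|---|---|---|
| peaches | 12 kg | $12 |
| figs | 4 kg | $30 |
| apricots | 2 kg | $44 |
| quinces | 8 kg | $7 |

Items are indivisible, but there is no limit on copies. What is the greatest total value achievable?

$968

Best value-per-unit is apricots at 44/2, and filling with it alone uses weight 22×2=44. No mix of the others beats 22×44 = 968.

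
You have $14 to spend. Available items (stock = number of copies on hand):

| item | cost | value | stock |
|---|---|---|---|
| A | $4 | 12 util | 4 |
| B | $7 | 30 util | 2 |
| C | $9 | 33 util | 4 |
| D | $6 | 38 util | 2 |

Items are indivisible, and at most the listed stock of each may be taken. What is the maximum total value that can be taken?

Top feasible selections:
- 2×D: cost 12, value 76
- 1×B + 1×D: cost 13, value 68
- 2×A + 1×D: cost 14, value 62
Best: 76 util.

76 util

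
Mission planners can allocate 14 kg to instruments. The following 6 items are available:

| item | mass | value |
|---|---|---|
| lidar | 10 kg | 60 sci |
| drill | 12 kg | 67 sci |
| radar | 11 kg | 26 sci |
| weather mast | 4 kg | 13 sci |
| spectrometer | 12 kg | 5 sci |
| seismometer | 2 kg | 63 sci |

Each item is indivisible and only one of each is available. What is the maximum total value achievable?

This is a 0/1 knapsack; check combinations near the capacity.
- drill+seismometer: mass 12+2=14, value 67+63=130
- lidar+seismometer: mass 10+2=12, value 60+63=123
- radar+seismometer: mass 11+2=13, value 26+63=89
Best: 130 sci.

130 sci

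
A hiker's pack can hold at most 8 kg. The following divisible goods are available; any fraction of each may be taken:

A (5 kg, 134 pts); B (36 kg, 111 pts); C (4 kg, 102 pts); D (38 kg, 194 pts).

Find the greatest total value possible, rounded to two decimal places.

Take in order of value per unit:
- A (134/5 per unit): all 5 → value 134, running total 134.00
- C (102/4 per unit): 3 of 4 → value 3×102/4 = 76.5000, running total 210.50
Total 210.50.

210.50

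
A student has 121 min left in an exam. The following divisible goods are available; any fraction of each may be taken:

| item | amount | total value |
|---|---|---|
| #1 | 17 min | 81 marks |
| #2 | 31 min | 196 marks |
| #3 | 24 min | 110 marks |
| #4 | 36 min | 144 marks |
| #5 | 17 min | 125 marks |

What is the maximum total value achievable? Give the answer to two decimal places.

Take in order of value per unit:
- #5 (125/17 per unit): all 17 → value 125, running total 125.00
- #2 (196/31 per unit): all 31 → value 196, running total 321.00
- #1 (81/17 per unit): all 17 → value 81, running total 402.00
- #3 (110/24 per unit): all 24 → value 110, running total 512.00
- #4 (144/36 per unit): 32 of 36 → value 32×144/36 = 128.0000, running total 640.00
Total 640.00.

640.00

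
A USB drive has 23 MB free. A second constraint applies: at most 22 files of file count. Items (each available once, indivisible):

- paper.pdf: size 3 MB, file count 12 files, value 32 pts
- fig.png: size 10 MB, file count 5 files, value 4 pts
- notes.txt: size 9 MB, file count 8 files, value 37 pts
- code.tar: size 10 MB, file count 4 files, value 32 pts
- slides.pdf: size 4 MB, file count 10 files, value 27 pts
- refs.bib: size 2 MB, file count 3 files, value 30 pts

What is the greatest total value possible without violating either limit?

99 pts

Feasible sets respecting both limits:
- notes.txt+code.tar+refs.bib: size 21, file count 15, value 99
- notes.txt+code.tar+slides.pdf: size 23, file count 22, value 96
- paper.pdf+code.tar+refs.bib: size 15, file count 19, value 94
Best: 99 pts.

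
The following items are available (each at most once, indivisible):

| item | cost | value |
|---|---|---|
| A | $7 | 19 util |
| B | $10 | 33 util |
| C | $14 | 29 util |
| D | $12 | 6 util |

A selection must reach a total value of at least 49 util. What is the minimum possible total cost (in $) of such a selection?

17

Subsets with value ≥ 49, sorted by total cost:
- A+B: cost 17, value 52
- B+C: cost 24, value 62
- A+B+D: cost 29, value 58
Minimum cost: 17 $.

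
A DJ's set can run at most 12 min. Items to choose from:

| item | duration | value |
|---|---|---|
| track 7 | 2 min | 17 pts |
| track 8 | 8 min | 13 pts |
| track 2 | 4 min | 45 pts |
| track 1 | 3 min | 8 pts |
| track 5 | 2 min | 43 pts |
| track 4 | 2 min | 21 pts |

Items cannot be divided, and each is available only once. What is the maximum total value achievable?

126 pts

Check high-value combinations within 12 min:
- track 7+track 2+track 5+track 4: duration 2+4+2+2=10, value 17+45+43+21=126
- track 2+track 1+track 5+track 4: duration 4+3+2+2=11, value 45+8+43+21=117
- track 7+track 2+track 1+track 5: duration 2+4+3+2=11, value 17+45+8+43=113
Best: 126 pts.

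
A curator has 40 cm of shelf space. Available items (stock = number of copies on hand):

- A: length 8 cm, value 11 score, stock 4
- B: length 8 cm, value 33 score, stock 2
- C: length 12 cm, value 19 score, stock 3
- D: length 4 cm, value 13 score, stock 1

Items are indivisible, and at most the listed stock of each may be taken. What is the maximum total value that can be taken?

Top feasible selections:
- 1×A + 2×B + 1×C + 1×D: length 40, value 109
- 2×B + 2×C: length 40, value 104
Best: 109 score.

109 score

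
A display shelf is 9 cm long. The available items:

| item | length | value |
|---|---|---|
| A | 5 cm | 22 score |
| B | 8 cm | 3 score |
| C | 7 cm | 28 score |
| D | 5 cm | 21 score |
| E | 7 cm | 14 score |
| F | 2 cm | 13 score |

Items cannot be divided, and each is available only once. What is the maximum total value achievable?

41 score

Check high-value combinations within 9 cm:
- C+F: length 7+2=9, value 28+13=41
- A+F: length 5+2=7, value 22+13=35
- D+F: length 5+2=7, value 21+13=34
- C: length 7, value 28
- E+F: length 7+2=9, value 14+13=27
Best: 41 score.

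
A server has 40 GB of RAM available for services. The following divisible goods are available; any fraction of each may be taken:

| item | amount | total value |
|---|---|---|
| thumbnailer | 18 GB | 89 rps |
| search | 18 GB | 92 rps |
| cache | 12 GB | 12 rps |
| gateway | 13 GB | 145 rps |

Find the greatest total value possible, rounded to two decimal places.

281.50

Take in order of value per unit:
- gateway (145/13 per unit): all 13 → value 145, running total 145.00
- search (92/18 per unit): all 18 → value 92, running total 237.00
- thumbnailer (89/18 per unit): 9 of 18 → value 9×89/18 = 44.5000, running total 281.50
Total 281.50.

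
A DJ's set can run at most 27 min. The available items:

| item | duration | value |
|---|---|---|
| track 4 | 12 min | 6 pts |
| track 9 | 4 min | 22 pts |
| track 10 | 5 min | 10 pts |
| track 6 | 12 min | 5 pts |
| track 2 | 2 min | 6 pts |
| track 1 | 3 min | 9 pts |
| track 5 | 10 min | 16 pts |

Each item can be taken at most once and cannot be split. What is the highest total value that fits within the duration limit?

63 pts

Check high-value combinations within 27 min:
- track 9+track 10+track 2+track 1+track 5: duration 4+5+2+3+10=24, value 22+10+6+9+16=63
- track 9+track 10+track 1+track 5: duration 4+5+3+10=22, value 22+10+9+16=57
- track 9+track 10+track 2+track 5: duration 4+5+2+10=21, value 22+10+6+16=54
Best: 63 pts.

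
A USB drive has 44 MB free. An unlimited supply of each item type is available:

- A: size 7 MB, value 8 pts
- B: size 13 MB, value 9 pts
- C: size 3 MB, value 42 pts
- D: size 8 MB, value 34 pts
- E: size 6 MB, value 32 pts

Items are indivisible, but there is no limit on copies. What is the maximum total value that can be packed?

588 pts

Best value-per-unit is C at 42/3, and filling with it alone uses size 14×3=42. No mix of the others beats 14×42 = 588.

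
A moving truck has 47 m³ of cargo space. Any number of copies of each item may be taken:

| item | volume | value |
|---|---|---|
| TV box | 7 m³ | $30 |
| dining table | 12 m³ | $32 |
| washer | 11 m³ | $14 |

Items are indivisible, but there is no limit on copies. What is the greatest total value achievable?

$182

Best value-per-unit is TV box at 30/7; filling with it alone gives 6×30 = 180.
Optimal mix: 5×TV box + 1×dining table → volume 47, value 182.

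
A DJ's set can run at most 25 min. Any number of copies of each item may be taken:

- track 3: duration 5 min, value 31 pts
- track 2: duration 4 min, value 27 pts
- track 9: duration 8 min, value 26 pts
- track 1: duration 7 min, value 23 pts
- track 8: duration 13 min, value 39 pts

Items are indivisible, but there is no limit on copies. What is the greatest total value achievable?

166 pts

Best value-per-unit is track 2 at 27/4; filling with it alone gives 6×27 = 162.
Optimal mix: 1×track 3 + 5×track 2 → duration 25, value 166.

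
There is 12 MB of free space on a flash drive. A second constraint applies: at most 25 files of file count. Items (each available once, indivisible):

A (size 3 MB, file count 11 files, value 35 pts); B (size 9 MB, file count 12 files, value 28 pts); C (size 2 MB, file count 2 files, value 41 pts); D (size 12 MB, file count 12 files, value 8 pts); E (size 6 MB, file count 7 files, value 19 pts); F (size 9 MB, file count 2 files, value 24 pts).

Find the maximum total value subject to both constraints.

Feasible sets respecting both limits:
- A+C+E: size 11, file count 20, value 95
- A+C: size 5, file count 13, value 76
- B+C: size 11, file count 14, value 69
- C+F: size 11, file count 4, value 65
Best: 95 pts.

95 pts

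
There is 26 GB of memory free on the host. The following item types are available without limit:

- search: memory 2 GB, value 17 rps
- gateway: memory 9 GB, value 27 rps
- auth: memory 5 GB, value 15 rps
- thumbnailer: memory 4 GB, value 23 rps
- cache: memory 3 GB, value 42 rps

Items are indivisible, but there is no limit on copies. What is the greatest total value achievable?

Best value-per-unit is cache at 42/3; filling with it alone gives 8×42 = 336.
Optimal mix: 1×search + 8×cache → memory 26, value 353.

353 rps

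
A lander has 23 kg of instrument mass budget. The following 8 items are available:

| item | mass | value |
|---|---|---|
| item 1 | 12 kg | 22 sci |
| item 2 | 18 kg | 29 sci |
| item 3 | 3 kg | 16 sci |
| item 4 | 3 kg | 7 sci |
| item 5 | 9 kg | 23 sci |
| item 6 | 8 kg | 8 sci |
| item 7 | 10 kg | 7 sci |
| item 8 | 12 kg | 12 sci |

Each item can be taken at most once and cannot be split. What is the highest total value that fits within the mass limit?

54 sci

This is a 0/1 knapsack; check combinations near the capacity.
- item 3+item 4+item 5+item 6: mass 3+3+9+8=23, value 16+7+23+8=54
- item 3+item 5+item 6: mass 3+9+8=20, value 16+23+8=47
- item 3+item 4+item 5: mass 3+3+9=15, value 16+7+23=46
Best: 54 sci.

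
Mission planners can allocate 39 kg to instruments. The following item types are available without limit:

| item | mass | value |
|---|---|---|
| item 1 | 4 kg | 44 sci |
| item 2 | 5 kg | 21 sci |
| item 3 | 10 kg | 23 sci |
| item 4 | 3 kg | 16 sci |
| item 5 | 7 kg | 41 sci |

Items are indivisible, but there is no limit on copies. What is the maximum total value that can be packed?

Best value-per-unit is item 1 at 44/4; filling with it alone gives 9×44 = 396.
Optimal mix: 9×item 1 + 1×item 4 → mass 39, value 412.

412 sci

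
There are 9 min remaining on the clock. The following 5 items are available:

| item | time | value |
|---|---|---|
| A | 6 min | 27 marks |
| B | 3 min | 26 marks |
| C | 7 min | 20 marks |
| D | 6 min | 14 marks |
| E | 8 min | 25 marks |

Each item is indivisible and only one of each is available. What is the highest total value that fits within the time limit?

Check high-value combinations within 9 min:
- A+B: time 6+3=9, value 27+26=53
- B+D: time 3+6=9, value 26+14=40
- A: time 6, value 27
Best: 53 marks.

53 marks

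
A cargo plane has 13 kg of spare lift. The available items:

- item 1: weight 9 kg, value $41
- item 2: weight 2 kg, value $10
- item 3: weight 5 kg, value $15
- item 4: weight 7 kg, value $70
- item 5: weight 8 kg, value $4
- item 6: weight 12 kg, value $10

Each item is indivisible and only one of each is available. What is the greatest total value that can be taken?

Check high-value combinations within 13 kg:
- item 3+item 4: weight 5+7=12, value 15+70=85
- item 2+item 4: weight 2+7=9, value 10+70=80
- item 4: weight 7, value 70
Best: $85.

$85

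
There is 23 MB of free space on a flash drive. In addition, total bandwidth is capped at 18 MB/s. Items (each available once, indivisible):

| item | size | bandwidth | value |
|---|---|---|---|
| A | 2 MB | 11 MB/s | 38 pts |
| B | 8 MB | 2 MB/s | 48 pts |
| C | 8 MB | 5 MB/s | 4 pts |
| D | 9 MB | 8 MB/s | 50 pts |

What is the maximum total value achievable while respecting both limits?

98 pts

Feasible sets respecting both limits:
- B+D: size 17, bandwidth 10, value 98
- A+B+C: size 18, bandwidth 18, value 90
- A+B: size 10, bandwidth 13, value 86
Best: 98 pts.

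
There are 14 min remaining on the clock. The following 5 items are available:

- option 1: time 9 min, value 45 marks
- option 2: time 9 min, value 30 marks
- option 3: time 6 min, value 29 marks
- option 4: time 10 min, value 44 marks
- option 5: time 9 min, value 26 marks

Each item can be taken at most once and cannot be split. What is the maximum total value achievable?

45 marks

Check high-value combinations within 14 min:
- option 1: time 9, value 45
- option 4: time 10, value 44
- option 2: time 9, value 30
- option 3: time 6, value 29
Best: 45 marks.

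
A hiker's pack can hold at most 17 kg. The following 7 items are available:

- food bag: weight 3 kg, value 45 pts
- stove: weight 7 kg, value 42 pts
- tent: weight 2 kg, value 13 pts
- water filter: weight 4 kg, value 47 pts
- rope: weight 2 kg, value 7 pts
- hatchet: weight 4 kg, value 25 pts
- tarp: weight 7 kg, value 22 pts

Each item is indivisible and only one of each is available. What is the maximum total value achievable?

147 pts

Check high-value combinations within 17 kg:
- food bag+stove+tent+water filter: weight 3+7+2+4=16, value 45+42+13+47=147
- food bag+stove+water filter+rope: weight 3+7+4+2=16, value 45+42+47+7=141
- food bag+tent+water filter+rope+hatchet: weight 3+2+4+2+4=15, value 45+13+47+7+25=137
- food bag+stove+water filter: weight 3+7+4=14, value 45+42+47=134
- food bag+tent+water filter+hatchet: weight 3+2+4+4=13, value 45+13+47+25=130
Best: 147 pts.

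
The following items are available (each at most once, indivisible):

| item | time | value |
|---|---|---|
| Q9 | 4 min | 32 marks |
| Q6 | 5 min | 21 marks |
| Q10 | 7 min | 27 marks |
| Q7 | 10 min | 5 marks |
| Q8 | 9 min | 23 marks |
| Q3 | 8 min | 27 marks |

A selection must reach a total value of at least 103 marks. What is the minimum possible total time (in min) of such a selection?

24

Subsets with value ≥ 103, sorted by total time:
- Q9+Q6+Q10+Q3: time 24, value 107
- Q9+Q6+Q10+Q8: time 25, value 103
Minimum time: 24 min.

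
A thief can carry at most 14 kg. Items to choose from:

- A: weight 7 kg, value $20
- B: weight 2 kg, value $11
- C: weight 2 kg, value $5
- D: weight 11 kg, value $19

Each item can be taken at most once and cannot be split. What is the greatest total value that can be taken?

Check high-value combinations within 14 kg:
- A+B+C: weight 7+2+2=11, value 20+11+5=36
- A+B: weight 7+2=9, value 20+11=31
- B+D: weight 2+11=13, value 11+19=30
- A+C: weight 7+2=9, value 20+5=25
Best: $36.

$36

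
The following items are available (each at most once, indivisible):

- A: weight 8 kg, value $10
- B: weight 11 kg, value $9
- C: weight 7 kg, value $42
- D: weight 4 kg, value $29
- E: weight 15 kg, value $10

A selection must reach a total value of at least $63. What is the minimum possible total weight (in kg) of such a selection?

11

Subsets with value ≥ 63, sorted by total weight:
- C+D: weight 11, value 71
- A+C+D: weight 19, value 81
- B+C+D: weight 22, value 80
Minimum weight: 11 kg.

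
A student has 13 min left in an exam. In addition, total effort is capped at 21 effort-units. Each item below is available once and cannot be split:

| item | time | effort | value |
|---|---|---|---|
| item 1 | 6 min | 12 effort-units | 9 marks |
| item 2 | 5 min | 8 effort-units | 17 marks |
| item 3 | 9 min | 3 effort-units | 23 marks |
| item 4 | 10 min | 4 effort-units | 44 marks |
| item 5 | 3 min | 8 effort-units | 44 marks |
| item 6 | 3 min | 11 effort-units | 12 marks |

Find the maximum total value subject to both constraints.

88 marks

Feasible sets respecting both limits:
- item 4+item 5: time 13, effort 12, value 88
- item 3+item 5: time 12, effort 11, value 67
- item 2+item 5: time 8, effort 16, value 61
Best: 88 marks.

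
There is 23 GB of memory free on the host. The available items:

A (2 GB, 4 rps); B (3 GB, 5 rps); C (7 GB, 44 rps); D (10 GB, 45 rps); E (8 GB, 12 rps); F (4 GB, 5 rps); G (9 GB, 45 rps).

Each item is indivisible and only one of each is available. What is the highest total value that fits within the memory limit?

99 rps

Check high-value combinations within 23 GB:
- B+C+F+G: memory 3+7+4+9=23, value 5+44+5+45=99
- A+B+C+G: memory 2+3+7+9=21, value 4+5+44+45=98
- A+B+C+D: memory 2+3+7+10=22, value 4+5+44+45=98
- A+C+F+G: memory 2+7+4+9=22, value 4+44+5+45=98
- A+C+D+F: memory 2+7+10+4=23, value 4+44+45+5=98
Best: 99 rps.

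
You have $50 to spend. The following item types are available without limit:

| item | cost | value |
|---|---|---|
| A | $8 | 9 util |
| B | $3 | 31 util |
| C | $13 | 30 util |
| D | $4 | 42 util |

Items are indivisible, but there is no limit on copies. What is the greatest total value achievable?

Best value-per-unit is D at 42/4; filling with it alone gives 12×42 = 504.
Optimal mix: 2×B + 11×D → cost 50, value 524.

524 util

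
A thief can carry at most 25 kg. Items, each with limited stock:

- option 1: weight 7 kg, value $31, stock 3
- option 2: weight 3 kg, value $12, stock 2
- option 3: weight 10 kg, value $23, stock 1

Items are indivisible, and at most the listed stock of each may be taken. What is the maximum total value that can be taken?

$105

Best selections within weight 25 and stock limits:
- 3×option 1 + 1×option 2: weight 24, value 105
- 3×option 1: weight 21, value 93
- 2×option 1 + 2×option 2: weight 20, value 86
- 2×option 1 + 1×option 3: weight 24, value 85
Best: $105.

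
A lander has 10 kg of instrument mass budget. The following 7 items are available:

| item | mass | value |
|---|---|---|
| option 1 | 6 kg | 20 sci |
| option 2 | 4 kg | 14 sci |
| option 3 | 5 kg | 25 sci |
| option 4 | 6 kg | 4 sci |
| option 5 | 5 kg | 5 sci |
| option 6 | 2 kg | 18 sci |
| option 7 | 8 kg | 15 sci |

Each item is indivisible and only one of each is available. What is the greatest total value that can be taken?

43 sci

Check high-value combinations within 10 kg:
- option 3+option 6: mass 5+2=7, value 25+18=43
- option 2+option 3: mass 4+5=9, value 14+25=39
- option 1+option 6: mass 6+2=8, value 20+18=38
- option 1+option 2: mass 6+4=10, value 20+14=34
Best: 43 sci.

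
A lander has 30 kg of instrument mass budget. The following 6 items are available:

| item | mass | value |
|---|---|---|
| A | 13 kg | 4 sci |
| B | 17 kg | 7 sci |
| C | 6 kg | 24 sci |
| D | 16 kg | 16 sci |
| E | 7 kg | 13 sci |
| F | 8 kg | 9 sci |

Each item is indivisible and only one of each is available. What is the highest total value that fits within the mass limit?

53 sci

Check high-value combinations within 30 kg:
- C+D+E: mass 6+16+7=29, value 24+16+13=53
- C+D+F: mass 6+16+8=30, value 24+16+9=49
- C+E+F: mass 6+7+8=21, value 24+13+9=46
- B+C+E: mass 17+6+7=30, value 7+24+13=44
Best: 53 sci.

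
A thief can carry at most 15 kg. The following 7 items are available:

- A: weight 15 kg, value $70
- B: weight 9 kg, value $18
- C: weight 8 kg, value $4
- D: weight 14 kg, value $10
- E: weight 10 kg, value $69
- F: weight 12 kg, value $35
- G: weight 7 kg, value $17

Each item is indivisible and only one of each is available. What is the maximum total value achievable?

$70

Check high-value combinations within 15 kg:
- A: weight 15, value 70
- E: weight 10, value 69
- F: weight 12, value 35
Best: $70.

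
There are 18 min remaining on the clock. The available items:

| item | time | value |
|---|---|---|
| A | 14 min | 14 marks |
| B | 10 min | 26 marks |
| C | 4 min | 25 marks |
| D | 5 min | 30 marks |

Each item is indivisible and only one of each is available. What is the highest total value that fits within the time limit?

56 marks

This is a 0/1 knapsack; check combinations near the capacity.
- B+D: time 10+5=15, value 26+30=56
- C+D: time 4+5=9, value 25+30=55
- B+C: time 10+4=14, value 26+25=51
- A+C: time 14+4=18, value 14+25=39
- D: time 5, value 30
Best: 56 marks.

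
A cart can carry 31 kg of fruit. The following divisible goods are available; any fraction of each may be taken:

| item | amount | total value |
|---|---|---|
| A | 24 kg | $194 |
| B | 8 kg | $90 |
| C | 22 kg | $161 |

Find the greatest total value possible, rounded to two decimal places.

Take in order of value per unit:
- B (90/8 per unit): all 8 → value 90, running total 90.00
- A (194/24 per unit): 23 of 24 → value 23×194/24 = 185.9167, running total 275.92
Total 275.92.

275.92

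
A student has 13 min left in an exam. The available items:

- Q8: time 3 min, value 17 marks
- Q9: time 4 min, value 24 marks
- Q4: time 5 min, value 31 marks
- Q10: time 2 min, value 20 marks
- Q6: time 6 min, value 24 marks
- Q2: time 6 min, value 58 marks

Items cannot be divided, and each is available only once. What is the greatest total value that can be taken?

109 marks

Check high-value combinations within 13 min:
- Q4+Q10+Q2: time 5+2+6=13, value 31+20+58=109
- Q9+Q10+Q2: time 4+2+6=12, value 24+20+58=102
- Q8+Q9+Q2: time 3+4+6=13, value 17+24+58=99
- Q8+Q10+Q2: time 3+2+6=11, value 17+20+58=95
Best: 109 marks.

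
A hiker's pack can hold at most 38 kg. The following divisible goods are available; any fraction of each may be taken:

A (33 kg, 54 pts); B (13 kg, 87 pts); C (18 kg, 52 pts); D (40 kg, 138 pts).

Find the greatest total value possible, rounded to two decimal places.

Take in order of value per unit:
- B (87/13 per unit): all 13 → value 87, running total 87.00
- D (138/40 per unit): 25 of 40 → value 25×138/40 = 86.2500, running total 173.25
Total 173.25.

173.25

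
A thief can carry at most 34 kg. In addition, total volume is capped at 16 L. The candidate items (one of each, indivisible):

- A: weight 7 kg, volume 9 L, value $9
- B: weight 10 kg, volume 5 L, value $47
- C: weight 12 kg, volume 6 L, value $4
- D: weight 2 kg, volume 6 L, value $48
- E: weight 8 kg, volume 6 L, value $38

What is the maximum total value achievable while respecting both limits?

$95

Feasible sets respecting both limits:
- B+D: weight 12, volume 11, value 95
- D+E: weight 10, volume 12, value 86
- B+E: weight 18, volume 11, value 85
- A+D: weight 9, volume 15, value 57
Best: $95.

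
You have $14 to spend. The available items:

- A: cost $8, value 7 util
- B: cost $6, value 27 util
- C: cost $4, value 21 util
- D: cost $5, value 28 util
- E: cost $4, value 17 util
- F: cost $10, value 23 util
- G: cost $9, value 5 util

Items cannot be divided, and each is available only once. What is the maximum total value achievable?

66 util

Check high-value combinations within $14:
- C+D+E: cost 4+5+4=13, value 21+28+17=66
- B+C+E: cost 6+4+4=14, value 27+21+17=65
- B+D: cost 6+5=11, value 27+28=55
Best: 66 util.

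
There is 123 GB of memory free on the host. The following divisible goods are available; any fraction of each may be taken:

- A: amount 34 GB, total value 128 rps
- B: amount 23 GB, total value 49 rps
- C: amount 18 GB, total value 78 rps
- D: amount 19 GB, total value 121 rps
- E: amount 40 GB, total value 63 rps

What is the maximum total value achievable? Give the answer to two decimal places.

421.68

Take in order of value per unit:
- D (121/19 per unit): all 19 → value 121, running total 121.00
- C (78/18 per unit): all 18 → value 78, running total 199.00
- A (128/34 per unit): all 34 → value 128, running total 327.00
- B (49/23 per unit): all 23 → value 49, running total 376.00
- E (63/40 per unit): 29 of 40 → value 29×63/40 = 45.6750, running total 421.68
Total 421.68.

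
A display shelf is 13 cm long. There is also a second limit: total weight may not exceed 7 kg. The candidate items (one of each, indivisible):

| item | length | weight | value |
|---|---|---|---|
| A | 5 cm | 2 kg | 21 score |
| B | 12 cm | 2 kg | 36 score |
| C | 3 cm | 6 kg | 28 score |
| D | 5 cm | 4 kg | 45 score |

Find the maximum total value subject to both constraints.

66 score

Feasible sets respecting both limits:
- A+D: length 10, weight 6, value 66
- D: length 5, weight 4, value 45
- B: length 12, weight 2, value 36
- C: length 3, weight 6, value 28
Best: 66 score.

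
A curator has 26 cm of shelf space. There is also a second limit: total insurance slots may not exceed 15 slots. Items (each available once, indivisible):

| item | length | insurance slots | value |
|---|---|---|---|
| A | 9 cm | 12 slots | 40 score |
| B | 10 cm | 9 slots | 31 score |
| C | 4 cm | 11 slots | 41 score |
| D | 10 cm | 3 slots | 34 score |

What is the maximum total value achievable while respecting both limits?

Feasible sets respecting both limits:
- C+D: length 14, insurance slots 14, value 75
- A+D: length 19, insurance slots 15, value 74
- B+D: length 20, insurance slots 12, value 65
- C: length 4, insurance slots 11, value 41
Best: 75 score.

75 score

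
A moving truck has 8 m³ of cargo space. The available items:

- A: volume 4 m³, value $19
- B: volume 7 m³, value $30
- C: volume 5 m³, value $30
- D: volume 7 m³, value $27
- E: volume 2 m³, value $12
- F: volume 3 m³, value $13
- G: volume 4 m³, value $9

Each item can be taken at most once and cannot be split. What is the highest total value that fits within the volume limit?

$43

Check high-value combinations within 8 m³:
- C+F: volume 5+3=8, value 30+13=43
- C+E: volume 5+2=7, value 30+12=42
- A+F: volume 4+3=7, value 19+13=32
- A+E: volume 4+2=6, value 19+12=31
- C: volume 5, value 30
Best: $43.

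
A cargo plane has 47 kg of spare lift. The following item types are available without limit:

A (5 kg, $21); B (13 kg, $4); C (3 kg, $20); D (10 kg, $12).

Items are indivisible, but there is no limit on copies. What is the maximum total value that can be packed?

Best value-per-unit is C at 20/3; filling with it alone gives 15×20 = 300.
Optimal mix: 1×A + 14×C → weight 47, value 301.

$301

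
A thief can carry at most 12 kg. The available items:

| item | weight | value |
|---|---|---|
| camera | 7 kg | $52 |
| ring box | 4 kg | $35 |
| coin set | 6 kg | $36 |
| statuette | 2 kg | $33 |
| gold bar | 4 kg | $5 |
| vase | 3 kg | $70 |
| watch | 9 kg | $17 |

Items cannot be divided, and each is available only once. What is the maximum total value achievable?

This is a 0/1 knapsack; check combinations near the capacity.
- camera+statuette+vase: weight 7+2+3=12, value 52+33+70=155
- coin set+statuette+vase: weight 6+2+3=11, value 36+33+70=139
- ring box+statuette+vase: weight 4+2+3=9, value 35+33+70=138
- camera+vase: weight 7+3=10, value 52+70=122
- ring box+gold bar+vase: weight 4+4+3=11, value 35+5+70=110
Best: $155.

$155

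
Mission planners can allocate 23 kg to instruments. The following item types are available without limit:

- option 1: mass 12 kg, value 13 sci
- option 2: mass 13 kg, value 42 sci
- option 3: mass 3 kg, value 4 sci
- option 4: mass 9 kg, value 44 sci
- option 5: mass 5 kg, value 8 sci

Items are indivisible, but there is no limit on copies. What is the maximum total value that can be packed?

96 sci

Best value-per-unit is option 4 at 44/9; filling with it alone gives 2×44 = 88.
Optimal mix: 2×option 4 + 1×option 5 → mass 23, value 96.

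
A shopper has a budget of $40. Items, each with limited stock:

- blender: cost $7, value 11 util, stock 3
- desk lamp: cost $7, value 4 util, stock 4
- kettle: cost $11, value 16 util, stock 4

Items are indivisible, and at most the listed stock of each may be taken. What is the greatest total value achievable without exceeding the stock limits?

Top feasible selections:
- 1×blender + 3×kettle: cost 40, value 59
- 2×blender + 2×kettle: cost 36, value 54
- 3×blender + 1×desk lamp + 1×kettle: cost 39, value 53
- 1×desk lamp + 3×kettle: cost 40, value 52
Best: 59 util.

59 util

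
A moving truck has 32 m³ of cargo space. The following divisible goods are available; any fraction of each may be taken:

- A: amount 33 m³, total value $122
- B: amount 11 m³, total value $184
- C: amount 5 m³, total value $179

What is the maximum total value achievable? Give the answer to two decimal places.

422.15

Take in order of value per unit:
- C (179/5 per unit): all 5 → value 179, running total 179.00
- B (184/11 per unit): all 11 → value 184, running total 363.00
- A (122/33 per unit): 16 of 33 → value 16×122/33 = 59.1515, running total 422.15
Total 422.15.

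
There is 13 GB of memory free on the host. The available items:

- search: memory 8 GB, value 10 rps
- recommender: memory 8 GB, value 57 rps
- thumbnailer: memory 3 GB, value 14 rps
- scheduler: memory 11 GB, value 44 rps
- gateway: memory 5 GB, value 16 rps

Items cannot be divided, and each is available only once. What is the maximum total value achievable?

Check high-value combinations within 13 GB:
- recommender+gateway: memory 8+5=13, value 57+16=73
- recommender+thumbnailer: memory 8+3=11, value 57+14=71
- recommender: memory 8, value 57
- scheduler: memory 11, value 44
- thumbnailer+gateway: memory 3+5=8, value 14+16=30
Best: 73 rps.

73 rps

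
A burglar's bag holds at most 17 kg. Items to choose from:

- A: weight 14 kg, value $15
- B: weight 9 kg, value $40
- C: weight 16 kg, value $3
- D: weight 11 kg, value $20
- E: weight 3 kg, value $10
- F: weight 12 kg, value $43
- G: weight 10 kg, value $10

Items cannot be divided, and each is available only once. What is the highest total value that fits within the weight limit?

$53

This is a 0/1 knapsack; check combinations near the capacity.
- E+F: weight 3+12=15, value 10+43=53
- B+E: weight 9+3=12, value 40+10=50
- F: weight 12, value 43
- B: weight 9, value 40
- D+E: weight 11+3=14, value 20+10=30
Best: $53.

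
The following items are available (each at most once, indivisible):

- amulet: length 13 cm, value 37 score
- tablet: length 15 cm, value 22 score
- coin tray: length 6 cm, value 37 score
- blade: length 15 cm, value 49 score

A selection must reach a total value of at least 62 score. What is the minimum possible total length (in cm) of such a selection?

19

Subsets with value ≥ 62, sorted by total length:
- amulet+coin tray: length 19, value 74
- coin tray+blade: length 21, value 86
- amulet+blade: length 28, value 86
- tablet+blade: length 30, value 71
Minimum length: 19 cm.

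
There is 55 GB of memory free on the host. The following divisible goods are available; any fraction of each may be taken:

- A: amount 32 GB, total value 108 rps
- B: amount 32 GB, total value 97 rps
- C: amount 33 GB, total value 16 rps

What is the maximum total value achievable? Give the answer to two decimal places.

177.72

Take in order of value per unit:
- A (108/32 per unit): all 32 → value 108, running total 108.00
- B (97/32 per unit): 23 of 32 → value 23×97/32 = 69.7188, running total 177.72
Total 177.72.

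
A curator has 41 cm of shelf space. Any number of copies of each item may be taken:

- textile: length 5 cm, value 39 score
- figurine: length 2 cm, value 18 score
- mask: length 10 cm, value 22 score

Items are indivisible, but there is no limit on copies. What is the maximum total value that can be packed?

363 score

Best value-per-unit is figurine at 18/2; filling with it alone gives 20×18 = 360.
Optimal mix: 1×textile + 18×figurine → length 41, value 363.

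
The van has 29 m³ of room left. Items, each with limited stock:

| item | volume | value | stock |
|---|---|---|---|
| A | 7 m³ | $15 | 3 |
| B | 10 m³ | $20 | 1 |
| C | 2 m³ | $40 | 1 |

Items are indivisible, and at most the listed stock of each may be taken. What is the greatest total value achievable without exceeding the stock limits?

Best selections within volume 29 and stock limits:
- 2×A + 1×B + 1×C: volume 26, value 90
- 3×A + 1×C: volume 23, value 85
- 1×A + 1×B + 1×C: volume 19, value 75
- 2×A + 1×C: volume 16, value 70
Best: $90.

$90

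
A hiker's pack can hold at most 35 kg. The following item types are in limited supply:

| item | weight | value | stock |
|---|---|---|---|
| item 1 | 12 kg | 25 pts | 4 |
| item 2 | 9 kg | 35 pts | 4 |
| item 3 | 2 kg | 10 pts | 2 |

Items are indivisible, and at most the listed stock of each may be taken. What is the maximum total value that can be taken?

125 pts

Best selections within weight 35 and stock limits:
- 3×item 2 + 2×item 3: weight 31, value 125
- 3×item 2 + 1×item 3: weight 29, value 115
- 1×item 1 + 2×item 2 + 2×item 3: weight 34, value 115
- 3×item 2: weight 27, value 105
Best: 125 pts.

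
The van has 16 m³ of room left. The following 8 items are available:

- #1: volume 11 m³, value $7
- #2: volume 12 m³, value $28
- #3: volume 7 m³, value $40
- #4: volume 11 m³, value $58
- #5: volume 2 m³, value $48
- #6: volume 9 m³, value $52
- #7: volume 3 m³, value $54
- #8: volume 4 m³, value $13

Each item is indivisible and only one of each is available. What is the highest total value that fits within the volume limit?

Check high-value combinations within 16 m³:
- #4+#5+#7: volume 11+2+3=16, value 58+48+54=160
- #3+#5+#7+#8: volume 7+2+3+4=16, value 40+48+54+13=155
- #5+#6+#7: volume 2+9+3=14, value 48+52+54=154
Best: $160.

$160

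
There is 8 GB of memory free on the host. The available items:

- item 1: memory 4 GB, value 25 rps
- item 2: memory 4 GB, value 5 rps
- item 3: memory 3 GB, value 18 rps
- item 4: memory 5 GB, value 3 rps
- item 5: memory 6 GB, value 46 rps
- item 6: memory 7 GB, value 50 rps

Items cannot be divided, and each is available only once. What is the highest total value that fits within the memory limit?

50 rps

Check high-value combinations within 8 GB:
- item 6: memory 7, value 50
- item 5: memory 6, value 46
- item 1+item 3: memory 4+3=7, value 25+18=43
- item 1+item 2: memory 4+4=8, value 25+5=30
Best: 50 rps.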